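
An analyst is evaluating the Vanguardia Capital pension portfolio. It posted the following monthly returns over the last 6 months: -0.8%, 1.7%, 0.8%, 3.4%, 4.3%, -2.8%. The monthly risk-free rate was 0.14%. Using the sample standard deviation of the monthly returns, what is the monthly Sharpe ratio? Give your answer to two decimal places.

r̄ = (-0.8 + 1.7 + 0.8 + 3.4 + 4.3 − 2.8) / 6 = 1.1000%
Sample std dev = √[34.8000 / 5] = 2.6382%
Sharpe = (r̄ − rf) / σ = (1.1000 − 0.14) / 2.6382 = 0.9600 / 2.6382 = 0.3639

0.36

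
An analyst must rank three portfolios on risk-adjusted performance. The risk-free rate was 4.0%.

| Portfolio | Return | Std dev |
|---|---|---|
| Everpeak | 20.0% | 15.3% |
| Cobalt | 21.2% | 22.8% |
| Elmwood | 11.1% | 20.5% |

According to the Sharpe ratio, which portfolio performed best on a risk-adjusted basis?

Everpeak: Sharpe ratio = (20.0% − 4.0%) / 15.3% = 1.046
Cobalt: Sharpe ratio = (21.2% − 4.0%) / 22.8% = 0.754
Elmwood: Sharpe ratio = (11.1% − 4.0%) / 20.5% = 0.346
Highest: Everpeak (1.046).

Everpeak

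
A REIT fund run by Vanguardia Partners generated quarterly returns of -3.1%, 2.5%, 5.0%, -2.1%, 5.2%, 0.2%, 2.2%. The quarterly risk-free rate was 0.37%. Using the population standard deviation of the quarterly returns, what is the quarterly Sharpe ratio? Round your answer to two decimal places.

r̄ = (-3.1 + 2.5 + 5 − 2.1 + 5.2 + 0.2 + 2.2) / 7 = 1.4143%
Population σ = √[Σ(r − r̄)² / 7] = √[63.1886 / 7] = √9.0269 = 3.0045%
Sharpe = (r̄ − rf) / σ = (1.4143 − 0.37) / 3.0045 = 1.0443 / 3.0045 = 0.3476

0.35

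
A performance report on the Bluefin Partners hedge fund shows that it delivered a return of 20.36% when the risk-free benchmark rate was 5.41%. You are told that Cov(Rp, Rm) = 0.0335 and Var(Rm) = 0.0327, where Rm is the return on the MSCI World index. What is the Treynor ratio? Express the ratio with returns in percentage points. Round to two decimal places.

β = Cov / Var = 0.0335 / 0.0327 = 1.0245
Treynor = (Rp − Rf) / β = (20.36% − 5.41%) / 1.0245 = 14.95 / 1.0245 = 14.5925

14.59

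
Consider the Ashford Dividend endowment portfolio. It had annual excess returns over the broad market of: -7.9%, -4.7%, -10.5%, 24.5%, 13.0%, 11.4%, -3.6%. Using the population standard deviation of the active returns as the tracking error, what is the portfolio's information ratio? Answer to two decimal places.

0.26

r̄ = (-7.9 − 4.7 − 10.5 + 24.5 + 13 + 11.4 − 3.6) / 7 = 3.1714%
Σ(r − r̄)² = 1036.5143; population σ = √(1036.5143/7) = 12.1685%
IR = r̄ / tracking error = 3.1714 / 12.1685 = 0.2606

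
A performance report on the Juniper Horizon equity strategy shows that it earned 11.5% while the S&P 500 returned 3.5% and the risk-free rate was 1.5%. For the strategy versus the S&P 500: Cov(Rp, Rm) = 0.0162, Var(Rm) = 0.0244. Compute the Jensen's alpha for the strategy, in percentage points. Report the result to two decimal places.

β = Cov / Var = 0.0162 / 0.0244 = 0.6639
E[R] = Rf + β(Rm − Rf) = 1.5% + 0.6639 × (3.5% − 1.5%) = 2.8278%
α = Rp − E[R] = 11.5% − 2.8278% = 8.6722

8.67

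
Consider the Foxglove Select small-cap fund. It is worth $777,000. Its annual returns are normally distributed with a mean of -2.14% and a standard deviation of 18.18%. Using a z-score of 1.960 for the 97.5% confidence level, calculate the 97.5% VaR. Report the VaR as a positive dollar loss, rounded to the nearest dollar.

Return at the 97.5% tail: μ − z·σ = -2.14% − 1.960 × 18.18% = -2.14 − 35.6328 = -37.7728%
VaR = −(-37.7728%) × $777,000 = 37.7728% × $777,000 = $293,495

$293,495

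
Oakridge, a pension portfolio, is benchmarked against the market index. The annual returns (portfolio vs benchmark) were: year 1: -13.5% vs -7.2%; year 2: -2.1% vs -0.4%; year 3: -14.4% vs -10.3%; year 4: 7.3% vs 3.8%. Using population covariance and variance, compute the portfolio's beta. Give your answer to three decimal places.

r̄p = -5.6750%,  r̄m = -3.5250%
Cov = Σ(rp − r̄p)(rm − r̄m) / 4 = 48.5206
Var(rm) = Σ(rm − r̄m)² / 4 = 30.7069
β = Cov / Var = 48.5206 / 30.7069 = 1.5801

1.580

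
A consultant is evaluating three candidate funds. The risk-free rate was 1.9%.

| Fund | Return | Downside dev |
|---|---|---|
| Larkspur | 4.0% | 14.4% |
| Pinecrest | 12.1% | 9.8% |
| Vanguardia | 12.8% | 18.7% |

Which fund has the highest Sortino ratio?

Pinecrest

Larkspur: Sortino ratio = (4.0% − 1.9%) / 14.4% = 0.146
Pinecrest: Sortino ratio = (12.1% − 1.9%) / 9.8% = 1.041
Vanguardia: Sortino ratio = (12.8% − 1.9%) / 18.7% = 0.583
Highest: Pinecrest (1.041).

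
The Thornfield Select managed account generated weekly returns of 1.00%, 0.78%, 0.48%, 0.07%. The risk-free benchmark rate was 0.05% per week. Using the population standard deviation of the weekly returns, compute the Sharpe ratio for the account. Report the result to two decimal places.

1.53

r̄ = (1 + 0.78 + 0.48 + 0.07) / 4 = 0.5825%
Σ(r − r̄)² = (1 − 0.5825)² + (0.78 − 0.5825)² + … = 0.4865
population σ = √(0.4865 / 4) = √0.1216 = 0.3487%
Sharpe = (r̄ − rf) / σ = (0.5825 − 0.05) / 0.3487 = 0.5325 / 0.3487 = 1.5271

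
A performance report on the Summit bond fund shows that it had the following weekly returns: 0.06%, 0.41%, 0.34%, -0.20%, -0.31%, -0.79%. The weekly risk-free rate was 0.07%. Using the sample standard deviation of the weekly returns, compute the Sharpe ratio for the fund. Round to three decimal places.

Mean return μ = -0.490 / 6 = -0.0817%
Sample σ = √[Σ(r − μ)² / 5] = √[1.0075 / 5] = √0.2015 = 0.4489%
Sharpe = (μ − rf) / σ = (-0.0817 − 0.07) / 0.4489 = -0.1517 / 0.4489 = -0.3379

-0.338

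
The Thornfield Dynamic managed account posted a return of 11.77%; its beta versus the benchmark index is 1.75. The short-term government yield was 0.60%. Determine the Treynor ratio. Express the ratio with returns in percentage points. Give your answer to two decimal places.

Treynor = (Rp − Rf) / β = (11.77% − 0.60%) / 1.75 = 11.17 / 1.75 = 6.3829

6.38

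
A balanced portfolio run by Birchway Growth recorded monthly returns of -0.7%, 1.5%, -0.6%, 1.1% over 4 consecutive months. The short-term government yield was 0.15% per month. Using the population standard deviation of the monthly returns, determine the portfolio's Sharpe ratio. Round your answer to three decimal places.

r̄ = (-0.7 + 1.5 − 0.6 + 1.1) / 4 = 1.30 / 4 = 0.3250%
Population σ = √[Σ(r − r̄)² / 4] = √[3.8875 / 4] = √0.9719 = 0.9858%
Sharpe = (r̄ − rf) / σ = (0.3250 − 0.15) / 0.9858 = 0.1750 / 0.9858 = 0.1775

0.178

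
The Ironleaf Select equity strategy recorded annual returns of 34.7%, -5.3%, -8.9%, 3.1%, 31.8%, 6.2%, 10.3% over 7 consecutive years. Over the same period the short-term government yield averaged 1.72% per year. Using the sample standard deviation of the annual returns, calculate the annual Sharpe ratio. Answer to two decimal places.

0.50

μ = (34.7 − 5.3 − 8.9 + 3.1 + 31.8 + 6.2 + 10.3) / 7 = 10.2714%
Sample σ = √[Σ(r − μ)² / 6] = √[1738.2543 / 6] = √289.7091 = 17.0208%
Sharpe = (μ − rf) / σ = (10.2714 − 1.72) / 17.0208 = 8.5514 / 17.0208 = 0.5024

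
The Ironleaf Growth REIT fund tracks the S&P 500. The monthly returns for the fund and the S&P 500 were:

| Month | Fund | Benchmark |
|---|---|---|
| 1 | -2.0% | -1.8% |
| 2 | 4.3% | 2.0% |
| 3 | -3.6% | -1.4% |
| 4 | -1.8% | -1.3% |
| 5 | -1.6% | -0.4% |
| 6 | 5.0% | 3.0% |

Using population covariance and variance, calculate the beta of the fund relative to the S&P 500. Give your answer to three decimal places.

r̄p = 0.0500%,  r̄m = 0.0167%
Cov = Σ(rp − r̄p)(rm − r̄m) / 6 = 5.8692
Var(rm) = Σ(rm − r̄m)² / 6 = 3.3414
β = Cov / Var = 5.8692 / 3.3414 = 1.7565

1.757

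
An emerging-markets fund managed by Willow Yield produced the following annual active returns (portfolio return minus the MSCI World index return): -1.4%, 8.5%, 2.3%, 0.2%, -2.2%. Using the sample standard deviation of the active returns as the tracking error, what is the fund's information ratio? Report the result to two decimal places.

0.35

μ = (-1.4 + 8.5 + 2.3 + 0.2 − 2.2) / 5 = 1.4800%
Sample σ = √[Σ(r − μ)² / 4] = √[73.4280 / 4] = √18.3570 = 4.2845%
IR = μ / tracking error = 1.4800 / 4.2845 = 0.3454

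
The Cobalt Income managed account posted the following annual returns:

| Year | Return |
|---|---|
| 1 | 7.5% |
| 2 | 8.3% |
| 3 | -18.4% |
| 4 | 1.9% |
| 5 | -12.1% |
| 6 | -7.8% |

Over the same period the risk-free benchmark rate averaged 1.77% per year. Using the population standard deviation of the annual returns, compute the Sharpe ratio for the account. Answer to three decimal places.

r̄ = (7.5 + 8.3 − 18.4 + 1.9 − 12.1 − 7.8) / 6 = -20.60 / 6 = -3.4333%
Population σ = √[Σ(r − r̄)² / 6] = √[603.8333 / 6] = √100.6389 = 10.0319%
Sharpe = (r̄ − rf) / σ = (-3.4333 − 1.77) / 10.0319 = -5.2033 / 10.0319 = -0.5187

-0.519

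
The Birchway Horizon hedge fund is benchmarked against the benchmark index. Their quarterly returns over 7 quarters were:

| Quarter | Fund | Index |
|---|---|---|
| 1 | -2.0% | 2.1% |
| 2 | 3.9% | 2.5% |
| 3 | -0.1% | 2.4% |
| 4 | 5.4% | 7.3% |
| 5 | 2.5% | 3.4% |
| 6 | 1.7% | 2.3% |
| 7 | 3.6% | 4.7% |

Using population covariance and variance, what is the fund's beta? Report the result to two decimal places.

r̄p = 2.1429%,  r̄m = 3.5286%
Cov = Σ(rp − r̄p)(rm − r̄m) / 7 = 3.0188
Var(rm) = Σ(rm − r̄m)² / 7 = 3.0706
β = Cov / Var = 3.0188 / 3.0706 = 0.9831

0.98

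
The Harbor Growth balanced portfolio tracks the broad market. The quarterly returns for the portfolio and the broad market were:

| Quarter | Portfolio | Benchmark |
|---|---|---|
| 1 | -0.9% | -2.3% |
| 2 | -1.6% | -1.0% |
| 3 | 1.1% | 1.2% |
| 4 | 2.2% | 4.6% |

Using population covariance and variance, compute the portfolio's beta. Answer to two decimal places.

0.53

r̄p = 0.2000%,  r̄m = 0.6250%
Cov = Σ(rp − r̄p)(rm − r̄m) / 4 = 3.6525
Var(rm) = Σ(rm − r̄m)² / 4 = 6.8319
β = Cov / Var = 3.6525 / 6.8319 = 0.5346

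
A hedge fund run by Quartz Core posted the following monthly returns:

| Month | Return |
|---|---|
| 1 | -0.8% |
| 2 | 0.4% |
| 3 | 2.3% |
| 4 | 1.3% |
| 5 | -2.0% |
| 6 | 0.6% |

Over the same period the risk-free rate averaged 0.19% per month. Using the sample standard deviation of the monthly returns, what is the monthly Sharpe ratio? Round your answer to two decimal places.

Mean return μ = 1.80 / 6 = 0.3000%
Σ(r − μ)² = (-0.8 − 0.3000)² + (0.4 − 0.3000)² + … = 11.6000
sample σ = √(11.6000 / 5) = √2.3200 = 1.5232%
Sharpe = (μ − rf) / σ = (0.3000 − 0.19) / 1.5232 = 0.1100 / 1.5232 = 0.0722

0.07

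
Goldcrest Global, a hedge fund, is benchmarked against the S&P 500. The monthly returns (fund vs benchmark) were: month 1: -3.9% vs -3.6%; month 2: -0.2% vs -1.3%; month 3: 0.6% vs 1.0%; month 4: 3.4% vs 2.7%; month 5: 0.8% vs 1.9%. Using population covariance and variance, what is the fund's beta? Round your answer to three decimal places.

r̄p = 0.1400%,  r̄m = 0.1400%
Cov = Σ(rp − r̄p)(rm − r̄m) / 5 = 5.1004
Var(rm) = Σ(rm − r̄m)² / 5 = 5.2904
β = Cov / Var = 5.1004 / 5.2904 = 0.9641

0.964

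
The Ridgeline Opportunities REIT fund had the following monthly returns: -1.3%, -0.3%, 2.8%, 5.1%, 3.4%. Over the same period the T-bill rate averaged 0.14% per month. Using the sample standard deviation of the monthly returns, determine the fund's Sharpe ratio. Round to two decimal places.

r̄ = (-1.3 − 0.3 + 2.8 + 5.1 + 3.4) / 5 = 1.9400%
Sample σ = √[Σ(r − r̄)² / 4] = √[28.3720 / 4] = √7.0930 = 2.6633%
Sharpe = (r̄ − rf) / σ = (1.9400 − 0.14) / 2.6633 = 1.8000 / 2.6633 = 0.6759

0.68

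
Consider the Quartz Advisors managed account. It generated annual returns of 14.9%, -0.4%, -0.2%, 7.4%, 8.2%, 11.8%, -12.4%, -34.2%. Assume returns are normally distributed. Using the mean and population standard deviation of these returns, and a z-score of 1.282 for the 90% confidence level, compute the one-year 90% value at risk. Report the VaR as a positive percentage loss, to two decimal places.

r̄ = (14.9 − 0.4 − 0.2 + 7.4 + 8.2 + 11.8 − 12.4 − 34.2) / 8 = -0.6125%
Population σ = √[Σ(r − r̄)² / 8] = √[1803.8488 / 8] = √225.4811 = 15.0160%
VaR = −(r̄ − z·σ) = −(-0.6125 − 1.282 × 15.0160) = −(-19.8630) = 19.8630%

19.86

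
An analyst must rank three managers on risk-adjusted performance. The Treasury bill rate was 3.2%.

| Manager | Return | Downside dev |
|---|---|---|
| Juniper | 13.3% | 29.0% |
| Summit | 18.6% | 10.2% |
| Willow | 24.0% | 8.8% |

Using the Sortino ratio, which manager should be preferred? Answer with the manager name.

Willow

Juniper: Sortino ratio = (13.3% − 3.2%) / 29.0% = 0.348
Summit: Sortino ratio = (18.6% − 3.2%) / 10.2% = 1.510
Willow: Sortino ratio = (24.0% − 3.2%) / 8.8% = 2.364
Highest: Willow (2.364).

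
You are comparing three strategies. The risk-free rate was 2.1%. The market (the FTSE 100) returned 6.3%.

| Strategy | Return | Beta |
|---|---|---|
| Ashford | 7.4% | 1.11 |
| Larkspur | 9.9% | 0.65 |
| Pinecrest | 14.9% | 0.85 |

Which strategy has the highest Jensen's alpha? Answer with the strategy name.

Ashford: α = 7.4% − [2.1% + 1.11 × (6.3% − 2.1%)] = 0.638
Larkspur: α = 9.9% − [2.1% + 0.65 × (6.3% − 2.1%)] = 5.070
Pinecrest: α = 14.9% − [2.1% + 0.85 × (6.3% − 2.1%)] = 9.230
Highest: Pinecrest (9.230).

Pinecrest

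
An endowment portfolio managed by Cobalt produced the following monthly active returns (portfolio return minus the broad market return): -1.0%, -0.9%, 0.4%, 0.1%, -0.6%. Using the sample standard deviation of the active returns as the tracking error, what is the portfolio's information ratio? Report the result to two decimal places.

-0.64

r̄ = (-1 − 0.9 + 0.4 + 0.1 − 0.6) / 5 = -0.4000%
Sample σ = √[Σ(r − r̄)² / 4] = √[1.5400 / 4] = √0.3850 = 0.6205%
IR = r̄ / tracking error = -0.4000 / 0.6205 = -0.6446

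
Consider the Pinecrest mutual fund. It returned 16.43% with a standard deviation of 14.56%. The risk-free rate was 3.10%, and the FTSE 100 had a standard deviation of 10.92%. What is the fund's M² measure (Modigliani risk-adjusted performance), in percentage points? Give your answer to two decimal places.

13.10

Sharpe = (Rp − Rf) / σp = (16.43% − 3.10%) / 14.56% = 0.9155
M² = Rf + Sharpe × σm = 3.10% + 0.9155 × 10.92% = 13.0973%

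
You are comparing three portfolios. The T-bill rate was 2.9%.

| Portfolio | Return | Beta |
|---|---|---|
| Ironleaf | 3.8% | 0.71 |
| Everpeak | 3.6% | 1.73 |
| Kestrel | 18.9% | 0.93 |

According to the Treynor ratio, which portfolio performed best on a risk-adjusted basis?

Ironleaf: Treynor = (3.8% − 2.9%) / 0.71 = 1.268
Everpeak: Treynor = (3.6% − 2.9%) / 1.73 = 0.405
Kestrel: Treynor = (18.9% − 2.9%) / 0.93 = 17.204
Highest: Kestrel (17.204).

Kestrel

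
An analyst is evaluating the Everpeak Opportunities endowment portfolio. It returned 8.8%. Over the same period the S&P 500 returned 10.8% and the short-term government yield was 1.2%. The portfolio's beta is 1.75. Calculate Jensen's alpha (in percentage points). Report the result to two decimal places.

CAPM expected return = Rf + β(Rm − Rf) = 1.2% + 1.75 × (10.8% − 1.2%) = 1.2 + 1.75 × 9.60 = 18.0000%
Jensen's α = Rp − E[R] = 8.8% − 18.0000% = -9.2000

-9.20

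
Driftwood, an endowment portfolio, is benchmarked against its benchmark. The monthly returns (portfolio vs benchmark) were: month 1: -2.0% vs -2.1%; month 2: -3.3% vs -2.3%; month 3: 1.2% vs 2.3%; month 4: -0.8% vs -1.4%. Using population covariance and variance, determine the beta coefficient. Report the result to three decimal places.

0.820

r̄p = -1.2250%,  r̄m = -0.8750%
Cov = Σ(rp − r̄p)(rm − r̄m) / 4 = 2.8456
Var(rm) = Σ(rm − r̄m)² / 4 = 3.4719
β = Cov / Var = 2.8456 / 3.4719 = 0.8196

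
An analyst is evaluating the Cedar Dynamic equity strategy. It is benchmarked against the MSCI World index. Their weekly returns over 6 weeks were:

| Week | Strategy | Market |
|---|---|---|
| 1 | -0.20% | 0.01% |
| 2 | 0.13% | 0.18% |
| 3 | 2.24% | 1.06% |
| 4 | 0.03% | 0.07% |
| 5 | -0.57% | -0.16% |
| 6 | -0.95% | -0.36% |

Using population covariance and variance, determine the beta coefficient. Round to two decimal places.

2.27

r̄p = 0.1133%,  r̄m = 0.1333%
Cov = Σ(rp − r̄p)(rm − r̄m) / 6 = 0.4567
Var(rm) = Σ(rm − r̄m)² / 6 = 0.2016
β = Cov / Var = 0.4567 / 0.2016 = 2.2654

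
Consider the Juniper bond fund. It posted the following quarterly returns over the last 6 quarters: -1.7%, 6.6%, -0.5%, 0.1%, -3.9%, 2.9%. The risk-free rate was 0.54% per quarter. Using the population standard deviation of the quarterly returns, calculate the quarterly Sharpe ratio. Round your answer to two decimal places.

0.01

r̄ = (-1.7 + 6.6 − 0.5 + 0.1 − 3.9 + 2.9) / 6 = 0.5833%
Population std dev = √[68.2883 / 6] = 3.3736%
Sharpe = (r̄ − rf) / σ = (0.5833 − 0.54) / 3.3736 = 0.0433 / 3.3736 = 0.0128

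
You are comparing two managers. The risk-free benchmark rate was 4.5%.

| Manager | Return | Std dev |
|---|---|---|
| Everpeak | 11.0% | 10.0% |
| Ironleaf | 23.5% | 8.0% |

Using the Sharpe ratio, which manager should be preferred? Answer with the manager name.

Ironleaf

Everpeak: Sharpe ratio = (11.0% − 4.5%) / 10.0% = 0.650
Ironleaf: Sharpe ratio = (23.5% − 4.5%) / 8.0% = 2.375
Highest: Ironleaf (2.375).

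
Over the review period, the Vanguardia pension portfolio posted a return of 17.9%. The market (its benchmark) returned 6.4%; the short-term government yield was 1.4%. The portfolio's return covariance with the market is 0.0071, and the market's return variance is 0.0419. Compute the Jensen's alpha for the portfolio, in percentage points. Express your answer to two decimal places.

β = Cov / Var = 0.0071 / 0.0419 = 0.1695
E[R] = Rf + β(Rm − Rf) = 1.4% + 0.1695 × (6.4% − 1.4%) = 2.2475%
α = Rp − E[R] = 17.9% − 2.2475% = 15.6525

15.65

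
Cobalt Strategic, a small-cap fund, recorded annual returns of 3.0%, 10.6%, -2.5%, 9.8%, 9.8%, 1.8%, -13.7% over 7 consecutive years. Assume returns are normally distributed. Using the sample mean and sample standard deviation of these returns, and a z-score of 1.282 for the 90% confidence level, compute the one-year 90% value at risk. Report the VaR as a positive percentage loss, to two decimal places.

r̄ = (3 + 10.6 − 2.5 + 9.8 + 9.8 + 1.8 − 13.7) / 7 = 18.80 / 7 = 2.6857%
Σ(r − r̄)² = (3 − 2.6857)² + (10.6 − 2.6857)² + … = 460.1286
σ = √[460.1286 / 6] = 8.7572%
VaR = −(r̄ − z·σ) = −(2.6857 − 1.282 × 8.7572) = −(-8.5410) = 8.5410%

8.54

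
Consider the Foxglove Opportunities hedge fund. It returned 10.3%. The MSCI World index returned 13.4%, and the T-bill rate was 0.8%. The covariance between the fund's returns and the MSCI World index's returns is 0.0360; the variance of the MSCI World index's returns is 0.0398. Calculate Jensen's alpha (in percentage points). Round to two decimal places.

-1.90

β = Cov / Var = 0.0360 / 0.0398 = 0.9045
E[R] = Rf + β(Rm − Rf) = 0.8% + 0.9045 × (13.4% − 0.8%) = 12.1967%
α = Rp − E[R] = 10.3% − 12.1967% = -1.8967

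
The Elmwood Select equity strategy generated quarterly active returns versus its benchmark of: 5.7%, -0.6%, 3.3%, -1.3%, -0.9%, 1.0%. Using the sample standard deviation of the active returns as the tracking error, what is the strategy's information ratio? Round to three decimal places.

0.432

Mean return r̄ = 7.20 / 6 = 1.2000%
Sample std dev = √[38.6000 / 5] = 2.7785%
IR = r̄ / tracking error = 1.2000 / 2.7785 = 0.4319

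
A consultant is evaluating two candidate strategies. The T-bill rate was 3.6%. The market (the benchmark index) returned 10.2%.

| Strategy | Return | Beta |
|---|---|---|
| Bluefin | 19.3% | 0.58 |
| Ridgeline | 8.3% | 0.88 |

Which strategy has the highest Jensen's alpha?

Bluefin

Bluefin: α = 19.3% − [3.6% + 0.58 × (10.2% − 3.6%)] = 11.872
Ridgeline: α = 8.3% − [3.6% + 0.88 × (10.2% − 3.6%)] = -1.108
Highest: Bluefin (11.872).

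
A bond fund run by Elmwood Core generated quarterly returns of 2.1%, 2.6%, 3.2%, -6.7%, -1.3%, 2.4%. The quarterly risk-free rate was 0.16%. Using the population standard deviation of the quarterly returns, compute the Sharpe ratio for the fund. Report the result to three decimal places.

Mean return r̄ = 2.30 / 6 = 0.3833%
Population std dev = √[72.8683 / 6] = 3.4849%
Sharpe = (r̄ − rf) / σ = (0.3833 − 0.16) / 3.4849 = 0.2233 / 3.4849 = 0.0641

0.064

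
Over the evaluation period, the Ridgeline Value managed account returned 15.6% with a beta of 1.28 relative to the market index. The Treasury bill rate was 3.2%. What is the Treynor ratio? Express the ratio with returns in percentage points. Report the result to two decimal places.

Treynor = (Rp − Rf) / β = (15.6% − 3.2%) / 1.28 = 12.40 / 1.28 = 9.6875

9.69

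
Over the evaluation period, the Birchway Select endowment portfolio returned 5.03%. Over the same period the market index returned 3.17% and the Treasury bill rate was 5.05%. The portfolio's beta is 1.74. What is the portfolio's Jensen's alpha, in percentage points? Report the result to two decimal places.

3.25

CAPM expected return = Rf + β(Rm − Rf) = 5.05% + 1.74 × (3.17% − 5.05%) = 5.05 + 1.74 × -1.88 = 1.7788%
Jensen's α = Rp − E[R] = 5.03% − 1.7788% = 3.2512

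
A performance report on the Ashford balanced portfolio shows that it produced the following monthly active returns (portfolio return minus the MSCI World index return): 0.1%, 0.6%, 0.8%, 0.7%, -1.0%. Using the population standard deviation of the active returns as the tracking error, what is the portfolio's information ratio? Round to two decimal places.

0.36

r̄ = (0.1 + 0.6 + 0.8 + 0.7 − 1) / 5 = 0.2400%
Σ(r − r̄)² = (0.1 − 0.2400)² + (0.6 − 0.2400)² + … = 2.2120
σ = √[2.2120 / 5] = 0.6651%
IR = r̄ / tracking error = 0.2400 / 0.6651 = 0.3608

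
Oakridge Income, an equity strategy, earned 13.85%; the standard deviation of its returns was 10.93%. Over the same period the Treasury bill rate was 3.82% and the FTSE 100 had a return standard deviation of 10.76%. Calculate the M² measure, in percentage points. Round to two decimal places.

13.69

Sharpe = (Rp − Rf) / σp = (13.85% − 3.82%) / 10.93% = 0.9177
M² = Rf + Sharpe × σm = 3.82% + 0.9177 × 10.76% = 13.6945%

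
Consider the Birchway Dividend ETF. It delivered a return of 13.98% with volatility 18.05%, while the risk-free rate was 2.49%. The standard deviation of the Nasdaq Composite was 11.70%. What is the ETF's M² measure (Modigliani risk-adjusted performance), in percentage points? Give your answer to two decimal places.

9.94

Sharpe = (Rp − Rf) / σp = (13.98% − 2.49%) / 18.05% = 0.6366
M² = Rf + Sharpe × σm = 2.49% + 0.6366 × 11.70% = 9.9382%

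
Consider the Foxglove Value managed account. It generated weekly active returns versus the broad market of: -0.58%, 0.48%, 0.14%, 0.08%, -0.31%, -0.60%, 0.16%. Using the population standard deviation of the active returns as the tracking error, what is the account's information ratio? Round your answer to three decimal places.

r̄ = (-0.58 + 0.48 + 0.14 + 0.08 − 0.31 − 0.6 + 0.16) / 7 = -0.0900%
Σ(r − r̄)² = 1.0178; population σ = √(1.0178/7) = 0.3813%
IR = r̄ / tracking error = -0.0900 / 0.3813 = -0.2360

-0.236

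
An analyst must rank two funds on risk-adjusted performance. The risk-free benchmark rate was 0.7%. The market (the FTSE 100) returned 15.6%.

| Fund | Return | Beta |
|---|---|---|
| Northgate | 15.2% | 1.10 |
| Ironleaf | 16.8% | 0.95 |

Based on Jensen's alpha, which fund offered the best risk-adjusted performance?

Ironleaf

Northgate: α = 15.2% − [0.7% + 1.10 × (15.6% − 0.7%)] = -1.890
Ironleaf: α = 16.8% − [0.7% + 0.95 × (15.6% − 0.7%)] = 1.945
Highest: Ironleaf (1.945).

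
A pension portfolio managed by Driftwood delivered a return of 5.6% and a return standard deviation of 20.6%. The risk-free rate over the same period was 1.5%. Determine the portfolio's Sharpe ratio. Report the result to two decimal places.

0.20

Sharpe = (Rp − Rf) / σp = (5.6% − 1.5%) / 20.6% = 4.10% / 20.6% = 0.1990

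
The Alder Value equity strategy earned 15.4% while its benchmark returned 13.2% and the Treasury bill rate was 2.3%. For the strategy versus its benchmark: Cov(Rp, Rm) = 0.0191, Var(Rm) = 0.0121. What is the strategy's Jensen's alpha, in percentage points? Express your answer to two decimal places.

-4.11

β = Cov / Var = 0.0191 / 0.0121 = 1.5785
E[R] = Rf + β(Rm − Rf) = 2.3% + 1.5785 × (13.2% − 2.3%) = 19.5057%
α = Rp − E[R] = 15.4% − 19.5057% = -4.1057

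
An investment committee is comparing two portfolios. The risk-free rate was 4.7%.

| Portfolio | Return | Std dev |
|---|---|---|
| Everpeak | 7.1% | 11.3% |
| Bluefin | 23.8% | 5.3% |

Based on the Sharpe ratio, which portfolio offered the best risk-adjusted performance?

Everpeak: Sharpe ratio = (7.1% − 4.7%) / 11.3% = 0.212
Bluefin: Sharpe ratio = (23.8% − 4.7%) / 5.3% = 3.604
Highest: Bluefin (3.604).

Bluefin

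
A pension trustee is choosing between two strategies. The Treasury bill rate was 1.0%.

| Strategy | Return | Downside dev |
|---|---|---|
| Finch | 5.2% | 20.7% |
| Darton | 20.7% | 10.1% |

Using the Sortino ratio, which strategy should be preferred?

Darton

Finch: Sortino ratio = (5.2% − 1.0%) / 20.7% = 0.203
Darton: Sortino ratio = (20.7% − 1.0%) / 10.1% = 1.950
Highest: Darton (1.950).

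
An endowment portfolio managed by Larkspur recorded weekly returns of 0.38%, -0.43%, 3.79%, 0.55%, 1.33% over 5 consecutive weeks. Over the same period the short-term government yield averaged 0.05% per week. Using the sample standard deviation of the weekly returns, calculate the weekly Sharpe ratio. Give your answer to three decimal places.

r̄ = (0.38 − 0.43 + 3.79 + 0.55 + 1.33) / 5 = 5.620 / 5 = 1.1240%
Σ(r − r̄)² = 10.4479; sample σ = √(10.4479/4) = 1.6162%
Sharpe = (r̄ − rf) / σ = (1.1240 − 0.05) / 1.6162 = 1.0740 / 1.6162 = 0.6645

0.665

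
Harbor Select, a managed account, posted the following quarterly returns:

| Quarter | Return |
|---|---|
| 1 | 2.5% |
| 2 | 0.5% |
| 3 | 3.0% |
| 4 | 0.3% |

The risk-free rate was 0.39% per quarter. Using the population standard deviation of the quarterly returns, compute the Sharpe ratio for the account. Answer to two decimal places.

1.00

r̄ = (2.5 + 0.5 + 3 + 0.3) / 4 = 1.5750%
Population σ = √[Σ(r − r̄)² / 4] = √[5.6675 / 4] = √1.4169 = 1.1903%
Sharpe = (r̄ − rf) / σ = (1.5750 − 0.39) / 1.1903 = 1.1850 / 1.1903 = 0.9955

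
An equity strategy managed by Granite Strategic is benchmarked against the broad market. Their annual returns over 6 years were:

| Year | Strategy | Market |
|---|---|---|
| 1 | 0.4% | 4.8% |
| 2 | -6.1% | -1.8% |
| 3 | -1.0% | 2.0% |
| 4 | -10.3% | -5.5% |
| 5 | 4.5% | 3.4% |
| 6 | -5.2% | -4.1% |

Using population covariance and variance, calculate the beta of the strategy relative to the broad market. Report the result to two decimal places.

r̄p = -2.9500%,  r̄m = -0.2000%
Cov = Σ(rp − r̄p)(rm − r̄m) / 6 = 16.7717
Var(rm) = Σ(rm − r̄m)² / 6 = 14.7767
β = Cov / Var = 16.7717 / 14.7767 = 1.1350

1.14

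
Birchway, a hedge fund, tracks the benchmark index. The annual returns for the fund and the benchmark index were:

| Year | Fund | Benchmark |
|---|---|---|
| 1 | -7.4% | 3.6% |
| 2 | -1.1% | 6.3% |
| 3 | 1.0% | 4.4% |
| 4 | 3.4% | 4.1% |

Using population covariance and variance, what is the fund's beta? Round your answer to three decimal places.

0.868

r̄p = -1.0250%,  r̄m = 4.6000%
Cov = Σ(rp − r̄p)(rm − r̄m) / 4 = 0.9075
Var(rm) = Σ(rm − r̄m)² / 4 = 1.0450
β = Cov / Var = 0.9075 / 1.0450 = 0.8684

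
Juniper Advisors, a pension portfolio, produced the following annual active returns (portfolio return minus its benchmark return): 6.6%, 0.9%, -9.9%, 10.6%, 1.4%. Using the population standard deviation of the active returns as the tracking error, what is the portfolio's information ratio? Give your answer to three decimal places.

r̄ = (6.6 + 0.9 − 9.9 + 10.6 + 1.4) / 5 = 1.9200%
Population σ = √[Σ(r − r̄)² / 5] = √[238.2680 / 5] = √47.6536 = 6.9032%
IR = r̄ / tracking error = 1.9200 / 6.9032 = 0.2781

0.278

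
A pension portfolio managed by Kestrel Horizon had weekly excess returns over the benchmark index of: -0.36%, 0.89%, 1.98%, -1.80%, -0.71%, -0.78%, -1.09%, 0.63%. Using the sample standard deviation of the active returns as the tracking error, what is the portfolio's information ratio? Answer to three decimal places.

-0.126

r̄ = (-0.36 + 0.89 + 1.98 − 1.8 − 0.71 − 0.78 − 1.09 + 0.63) / 8 = -1.240 / 8 = -0.1550%
Σ(r − r̄)² = (-0.36 − (-0.1550))² + (0.89 − (-0.1550))² + … = 10.5874
σ = √[10.5874 / 7] = 1.2298%
IR = r̄ / tracking error = -0.1550 / 1.2298 = -0.1260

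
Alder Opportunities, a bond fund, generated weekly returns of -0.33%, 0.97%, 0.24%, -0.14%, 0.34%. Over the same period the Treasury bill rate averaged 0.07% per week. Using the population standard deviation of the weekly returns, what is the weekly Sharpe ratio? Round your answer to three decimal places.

0.325

μ = (-0.33 + 0.97 + 0.24 − 0.14 + 0.34) / 5 = 1.080 / 5 = 0.2160%
Population std dev = √[1.0093 / 5] = 0.4493%
Sharpe = (μ − rf) / σ = (0.2160 − 0.07) / 0.4493 = 0.1460 / 0.4493 = 0.3249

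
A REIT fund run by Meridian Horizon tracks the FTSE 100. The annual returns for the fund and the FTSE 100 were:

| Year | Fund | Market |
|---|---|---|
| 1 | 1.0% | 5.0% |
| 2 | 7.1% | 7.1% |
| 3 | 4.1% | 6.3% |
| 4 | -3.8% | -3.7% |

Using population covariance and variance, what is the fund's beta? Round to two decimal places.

r̄p = 2.1000%,  r̄m = 3.6750%
Cov = Σ(rp − r̄p)(rm − r̄m) / 4 = 16.1075
Var(rm) = Σ(rm − r̄m)² / 4 = 18.6919
β = Cov / Var = 16.1075 / 18.6919 = 0.8617

0.86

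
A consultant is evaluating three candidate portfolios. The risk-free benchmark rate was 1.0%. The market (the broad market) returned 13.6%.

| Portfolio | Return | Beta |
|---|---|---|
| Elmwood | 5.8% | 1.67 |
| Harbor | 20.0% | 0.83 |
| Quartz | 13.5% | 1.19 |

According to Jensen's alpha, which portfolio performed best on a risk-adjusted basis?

Harbor

Elmwood: α = 5.8% − [1.0% + 1.67 × (13.6% − 1.0%)] = -16.242
Harbor: α = 20.0% − [1.0% + 0.83 × (13.6% − 1.0%)] = 8.542
Quartz: α = 13.5% − [1.0% + 1.19 × (13.6% − 1.0%)] = -2.494
Highest: Harbor (8.542).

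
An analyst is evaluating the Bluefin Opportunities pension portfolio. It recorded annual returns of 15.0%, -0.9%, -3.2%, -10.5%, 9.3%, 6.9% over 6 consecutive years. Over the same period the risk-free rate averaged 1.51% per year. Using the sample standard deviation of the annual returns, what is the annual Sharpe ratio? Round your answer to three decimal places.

0.135

μ = (15 − 0.9 − 3.2 − 10.5 + 9.3 + 6.9) / 6 = 16.60 / 6 = 2.7667%
Sample std dev = √[434.4733 / 5] = 9.3217%
Sharpe = (μ − rf) / σ = (2.7667 − 1.51) / 9.3217 = 1.2567 / 9.3217 = 0.1348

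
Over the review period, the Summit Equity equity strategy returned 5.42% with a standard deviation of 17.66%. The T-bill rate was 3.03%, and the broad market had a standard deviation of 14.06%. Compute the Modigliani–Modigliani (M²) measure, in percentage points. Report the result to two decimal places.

Sharpe = (Rp − Rf) / σp = (5.42% − 3.03%) / 17.66% = 0.1353
M² = Rf + Sharpe × σm = 3.03% + 0.1353 × 14.06% = 4.9323%

4.93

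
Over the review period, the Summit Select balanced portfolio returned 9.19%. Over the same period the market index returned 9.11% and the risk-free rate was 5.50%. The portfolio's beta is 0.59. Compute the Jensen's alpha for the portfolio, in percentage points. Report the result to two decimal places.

1.56

CAPM expected return = Rf + β(Rm − Rf) = 5.50% + 0.59 × (9.11% − 5.50%) = 5.5 + 0.59 × 3.61 = 7.6299%
Jensen's α = Rp − E[R] = 9.19% − 7.6299% = 1.5601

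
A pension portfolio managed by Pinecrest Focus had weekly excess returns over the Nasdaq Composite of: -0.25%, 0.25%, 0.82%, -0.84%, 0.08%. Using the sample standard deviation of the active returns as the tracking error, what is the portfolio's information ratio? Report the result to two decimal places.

μ = (-0.25 + 0.25 + 0.82 − 0.84 + 0.08) / 5 = 0.060 / 5 = 0.0120%
Σ(r − μ)² = 1.5087; sample σ = √(1.5087/4) = 0.6141%
IR = μ / tracking error = 0.0120 / 0.6141 = 0.0195

0.02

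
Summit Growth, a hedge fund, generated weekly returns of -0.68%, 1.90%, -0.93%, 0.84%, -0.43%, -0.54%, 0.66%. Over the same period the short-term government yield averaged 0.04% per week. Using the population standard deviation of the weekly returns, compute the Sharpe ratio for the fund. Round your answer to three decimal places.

r̄ = (-0.68 + 1.9 − 0.93 + 0.84 − 0.43 − 0.54 + 0.66) / 7 = 0.820 / 7 = 0.1171%
Σ(r − r̄)² = 6.4589; population σ = √(6.4589/7) = 0.9606%
Sharpe = (r̄ − rf) / σ = (0.1171 − 0.04) / 0.9606 = 0.0771 / 0.9606 = 0.0803

0.080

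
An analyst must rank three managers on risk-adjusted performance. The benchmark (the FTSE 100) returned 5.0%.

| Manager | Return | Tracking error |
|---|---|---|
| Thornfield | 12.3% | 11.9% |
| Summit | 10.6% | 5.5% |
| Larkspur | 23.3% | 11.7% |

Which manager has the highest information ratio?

Thornfield: IR = (12.3% − 5.0%) / 11.9% = 0.613
Summit: IR = (10.6% − 5.0%) / 5.5% = 1.018
Larkspur: IR = (23.3% − 5.0%) / 11.7% = 1.564
Highest: Larkspur (1.564).

Larkspur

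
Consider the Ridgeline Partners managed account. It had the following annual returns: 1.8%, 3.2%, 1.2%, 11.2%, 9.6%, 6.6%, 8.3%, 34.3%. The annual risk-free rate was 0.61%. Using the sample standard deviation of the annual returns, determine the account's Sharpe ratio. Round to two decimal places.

Mean return r̄ = 76.20 / 8 = 9.5250%
Σ(r − r̄)² = 795.6550; sample σ = √(795.6550/7) = 10.6614%
Sharpe = (r̄ − rf) / σ = (9.5250 − 0.61) / 10.6614 = 8.9150 / 10.6614 = 0.8362

0.84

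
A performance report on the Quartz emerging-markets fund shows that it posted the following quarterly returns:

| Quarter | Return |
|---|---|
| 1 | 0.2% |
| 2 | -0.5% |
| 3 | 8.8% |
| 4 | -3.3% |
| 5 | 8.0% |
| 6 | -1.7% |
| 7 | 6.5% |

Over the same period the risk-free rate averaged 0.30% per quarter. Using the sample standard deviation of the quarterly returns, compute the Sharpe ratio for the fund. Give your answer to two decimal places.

r̄ = (0.2 − 0.5 + 8.8 − 3.3 + 8 − 1.7 + 6.5) / 7 = 18.00 / 7 = 2.5714%
Sample σ = √[Σ(r − r̄)² / 6] = √[151.4743 / 6] = √25.2457 = 5.0245%
Sharpe = (r̄ − rf) / σ = (2.5714 − 0.3) / 5.0245 = 2.2714 / 5.0245 = 0.4521

0.45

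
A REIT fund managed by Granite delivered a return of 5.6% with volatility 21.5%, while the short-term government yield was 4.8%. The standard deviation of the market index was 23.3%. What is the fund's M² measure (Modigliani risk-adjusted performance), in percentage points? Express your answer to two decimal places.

Sharpe = (Rp − Rf) / σp = (5.6% − 4.8%) / 21.5% = 0.0372
M² = Rf + Sharpe × σm = 4.8% + 0.0372 × 23.3% = 5.6668%

5.67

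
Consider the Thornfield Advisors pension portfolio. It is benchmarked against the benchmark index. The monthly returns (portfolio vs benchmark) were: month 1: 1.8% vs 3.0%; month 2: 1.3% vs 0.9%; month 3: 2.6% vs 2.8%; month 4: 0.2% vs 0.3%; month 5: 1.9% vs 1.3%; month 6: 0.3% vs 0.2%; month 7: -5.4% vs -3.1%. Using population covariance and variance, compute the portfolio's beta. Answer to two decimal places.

r̄p = 0.3857%,  r̄m = 0.7714%
Cov = Σ(rp − r̄p)(rm − r̄m) / 7 = 4.4424
Var(rm) = Σ(rm − r̄m)² / 7 = 3.5592
β = Cov / Var = 4.4424 / 3.5592 = 1.2481

1.25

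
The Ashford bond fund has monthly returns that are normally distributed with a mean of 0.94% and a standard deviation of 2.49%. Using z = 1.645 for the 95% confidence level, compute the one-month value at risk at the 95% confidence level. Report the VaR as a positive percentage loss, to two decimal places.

3.16

VaR (as % loss) = −(μ − z·σ) = −(0.94% − 1.645 × 2.49%) = −(-3.15605%) = 3.15605%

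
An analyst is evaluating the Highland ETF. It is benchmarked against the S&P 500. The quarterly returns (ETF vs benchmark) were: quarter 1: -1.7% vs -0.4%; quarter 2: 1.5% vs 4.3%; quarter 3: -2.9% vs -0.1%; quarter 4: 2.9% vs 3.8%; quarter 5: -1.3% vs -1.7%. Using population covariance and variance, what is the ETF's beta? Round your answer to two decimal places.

r̄p = -0.3000%,  r̄m = 1.1800%
Cov = Σ(rp − r̄p)(rm − r̄m) / 5 = 4.4840
Var(rm) = Σ(rm − r̄m)² / 5 = 5.8056
β = Cov / Var = 4.4840 / 5.8056 = 0.7724

0.77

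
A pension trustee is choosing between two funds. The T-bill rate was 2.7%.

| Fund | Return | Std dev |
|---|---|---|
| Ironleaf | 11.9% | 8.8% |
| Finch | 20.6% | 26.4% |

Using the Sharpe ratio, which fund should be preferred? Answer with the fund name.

Ironleaf: Sharpe ratio = (11.9% − 2.7%) / 8.8% = 1.045
Finch: Sharpe ratio = (20.6% − 2.7%) / 26.4% = 0.678
Highest: Ironleaf (1.045).

Ironleaf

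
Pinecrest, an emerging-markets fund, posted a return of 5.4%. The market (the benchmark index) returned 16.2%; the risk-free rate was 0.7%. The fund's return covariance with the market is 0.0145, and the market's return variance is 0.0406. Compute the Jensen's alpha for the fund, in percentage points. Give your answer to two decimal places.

-0.84

β = Cov / Var = 0.0145 / 0.0406 = 0.3571
E[R] = Rf + β(Rm − Rf) = 0.7% + 0.3571 × (16.2% − 0.7%) = 6.2351%
α = Rp − E[R] = 5.4% − 6.2351% = -0.8351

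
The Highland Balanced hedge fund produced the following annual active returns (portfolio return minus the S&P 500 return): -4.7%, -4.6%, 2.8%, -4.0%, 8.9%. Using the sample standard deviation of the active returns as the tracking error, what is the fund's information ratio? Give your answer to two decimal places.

-0.05

Mean return r̄ = -1.60 / 5 = -0.3200%
Σ(r − r̄)² = 145.7880; sample σ = √(145.7880/4) = 6.0371%
IR = r̄ / tracking error = -0.3200 / 6.0371 = -0.0530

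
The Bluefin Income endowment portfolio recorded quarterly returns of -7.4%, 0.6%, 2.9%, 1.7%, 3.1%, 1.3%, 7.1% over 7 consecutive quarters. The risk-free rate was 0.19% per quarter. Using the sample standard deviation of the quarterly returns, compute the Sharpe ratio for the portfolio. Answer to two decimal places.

r̄ = (-7.4 + 0.6 + 2.9 + 1.7 + 3.1 + 1.3 + 7.1) / 7 = 9.30 / 7 = 1.3286%
Sample σ = √[Σ(r − r̄)² / 6] = √[115.7743 / 6] = √19.2957 = 4.3927%
Sharpe = (r̄ − rf) / σ = (1.3286 − 0.19) / 4.3927 = 1.1386 / 4.3927 = 0.2592

0.26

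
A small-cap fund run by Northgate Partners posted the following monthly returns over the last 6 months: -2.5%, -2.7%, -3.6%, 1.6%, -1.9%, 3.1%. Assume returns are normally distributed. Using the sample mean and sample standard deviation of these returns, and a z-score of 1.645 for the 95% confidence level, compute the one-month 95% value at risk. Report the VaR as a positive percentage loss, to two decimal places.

Mean return r̄ = -6.00 / 6 = -1.0000%
Σ(r − r̄)² = (-2.5 − (-1.0000))² + (-2.7 − (-1.0000))² + … = 36.2800
sample σ = √(36.2800 / 5) = √7.2560 = 2.6937%
VaR = −(r̄ − z·σ) = −(-1.0000 − 1.645 × 2.6937) = −(-5.4311) = 5.4311%

5.43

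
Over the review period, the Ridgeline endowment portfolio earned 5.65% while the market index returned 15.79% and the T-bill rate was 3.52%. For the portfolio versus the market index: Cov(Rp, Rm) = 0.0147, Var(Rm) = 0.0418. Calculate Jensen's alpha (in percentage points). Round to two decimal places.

β = Cov / Var = 0.0147 / 0.0418 = 0.3517
E[R] = Rf + β(Rm − Rf) = 3.52% + 0.3517 × (15.79% − 3.52%) = 7.8354%
α = Rp − E[R] = 5.65% − 7.8354% = -2.1854

-2.19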